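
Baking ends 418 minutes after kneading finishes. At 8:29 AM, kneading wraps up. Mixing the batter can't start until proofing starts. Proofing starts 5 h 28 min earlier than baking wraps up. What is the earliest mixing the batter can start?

9:59 AM

Baking ends at 8:29 AM + 418 min = 3:27 PM.
Proofing starts at 3:27 PM − 328 min = 9:59 AM.
Mixing the batter is bounded by proofing, so the earliest it can start is 9:59 AM.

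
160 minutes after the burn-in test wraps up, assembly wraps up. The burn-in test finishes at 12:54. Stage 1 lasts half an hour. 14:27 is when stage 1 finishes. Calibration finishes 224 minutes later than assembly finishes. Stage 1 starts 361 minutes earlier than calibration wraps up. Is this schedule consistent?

Assembly ends at 12:54 + 160 min = 15:34.
Calibration ends at 15:34 + 224 min = 19:18.
Stage 1 starts at 19:18 − 361 min = 13:17.
Stage 1 ends at 13:17 + 30 min = 13:47.
But stage 1 is also said to end at 14:27 — a 40-minute conflict.

No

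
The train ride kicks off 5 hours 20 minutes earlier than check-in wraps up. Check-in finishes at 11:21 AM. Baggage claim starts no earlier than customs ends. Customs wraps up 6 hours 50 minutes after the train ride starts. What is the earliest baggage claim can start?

The train ride starts at 11:21 AM − 320 min = 6:01 AM.
Customs ends at 6:01 AM + 410 min = 12:51 PM.
Baggage claim is bounded by customs, so the earliest it can start is 12:51 PM.

12:51 PM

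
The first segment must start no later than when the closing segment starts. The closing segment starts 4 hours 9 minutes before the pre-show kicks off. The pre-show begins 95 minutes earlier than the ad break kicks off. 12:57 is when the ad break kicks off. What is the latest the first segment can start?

The pre-show starts at 12:57 − 95 min = 11:22.
The closing segment starts at 11:22 − 249 min = 07:13.
The first segment is bounded by the closing segment, so the latest it can start is 07:13.

07:13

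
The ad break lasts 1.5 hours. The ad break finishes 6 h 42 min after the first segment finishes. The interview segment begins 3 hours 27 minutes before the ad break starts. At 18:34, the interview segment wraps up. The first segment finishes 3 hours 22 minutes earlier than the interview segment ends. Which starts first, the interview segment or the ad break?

The first segment ends at 18:34 − 202 min = 15:12.
The ad break ends at 15:12 + 402 min = 21:54.
The ad break starts at 21:54 − 90 min = 20:24.
The interview segment starts at 20:24 − 207 min = 16:57.
The interview segment starts at 16:57 and the ad break starts at 20:24, so the interview segment is first.

the interview segment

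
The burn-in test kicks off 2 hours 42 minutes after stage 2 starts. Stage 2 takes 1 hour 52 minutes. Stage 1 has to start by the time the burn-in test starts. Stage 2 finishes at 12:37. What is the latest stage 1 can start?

13:27

Stage 2 starts at 12:37 − 112 min = 10:45.
The burn-in test starts at 10:45 + 162 min = 13:27.
Stage 1 is bounded by the burn-in test, so the latest it can start is 13:27.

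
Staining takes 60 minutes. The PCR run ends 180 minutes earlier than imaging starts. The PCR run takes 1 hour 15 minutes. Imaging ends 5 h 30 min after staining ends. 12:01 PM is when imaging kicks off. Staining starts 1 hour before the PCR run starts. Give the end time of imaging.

The PCR run ends at 12:01 PM − 180 min = 9:01 AM.
The PCR run starts at 9:01 AM − 75 min = 7:46 AM.
Staining starts at 7:46 AM − 60 min = 6:46 AM.
Staining ends at 6:46 AM + 60 min = 7:46 AM.
Imaging ends at 7:46 AM + 330 min = 1:16 PM.

1:16 PM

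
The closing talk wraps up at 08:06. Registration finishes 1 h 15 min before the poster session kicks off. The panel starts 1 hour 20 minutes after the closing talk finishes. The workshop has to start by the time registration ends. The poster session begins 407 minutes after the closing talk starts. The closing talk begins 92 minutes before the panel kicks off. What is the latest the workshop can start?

13:26

The panel starts at 08:06 + 80 min = 09:26.
The closing talk starts at 09:26 − 92 min = 07:54.
The poster session starts at 07:54 + 407 min = 14:41.
Registration ends at 14:41 − 75 min = 13:26.
The workshop is bounded by registration, so the latest it can start is 13:26.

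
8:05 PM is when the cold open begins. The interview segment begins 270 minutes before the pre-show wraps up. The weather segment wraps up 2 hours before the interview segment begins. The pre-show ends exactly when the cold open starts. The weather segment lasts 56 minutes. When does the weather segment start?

12:39 PM

The pre-show ends at 8:05 PM.
The interview segment starts at 8:05 PM − 270 min = 3:35 PM.
The weather segment ends at 3:35 PM − 120 min = 1:35 PM.
The weather segment starts at 1:35 PM − 56 min = 12:39 PM.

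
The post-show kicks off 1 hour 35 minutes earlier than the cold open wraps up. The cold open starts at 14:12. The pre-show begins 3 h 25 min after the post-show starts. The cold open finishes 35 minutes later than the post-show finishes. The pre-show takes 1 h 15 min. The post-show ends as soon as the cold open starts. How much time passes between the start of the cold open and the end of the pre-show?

220 minutes

The post-show ends at 14:12.
The cold open ends at 14:12 + 35 min = 14:47.
The post-show starts at 14:47 − 95 min = 13:12.
The pre-show starts at 13:12 + 205 min = 16:37.
The pre-show ends at 16:37 + 75 min = 17:52.
From 14:12 to 17:52 is 220 minutes.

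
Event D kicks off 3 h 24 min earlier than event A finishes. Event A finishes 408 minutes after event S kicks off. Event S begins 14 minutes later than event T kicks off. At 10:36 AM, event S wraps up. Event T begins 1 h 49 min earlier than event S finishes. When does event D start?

12:25 PM

Event T starts at 10:36 AM − 109 min = 8:47 AM.
Event S starts at 8:47 AM + 14 min = 9:01 AM.
Event A ends at 9:01 AM + 408 min = 3:49 PM.
Event D starts at 3:49 PM − 204 min = 12:25 PM.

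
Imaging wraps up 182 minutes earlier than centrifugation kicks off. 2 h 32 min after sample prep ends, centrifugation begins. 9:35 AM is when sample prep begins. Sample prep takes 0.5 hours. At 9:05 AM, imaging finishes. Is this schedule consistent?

Sample prep ends at 9:35 AM + 30 min = 10:05 AM.
Centrifugation starts at 10:05 AM + 152 min = 12:37 PM.
Imaging ends at 12:37 PM − 182 min = 9:35 AM.
But imaging is also said to end at 9:05 AM — a 30-minute conflict.

No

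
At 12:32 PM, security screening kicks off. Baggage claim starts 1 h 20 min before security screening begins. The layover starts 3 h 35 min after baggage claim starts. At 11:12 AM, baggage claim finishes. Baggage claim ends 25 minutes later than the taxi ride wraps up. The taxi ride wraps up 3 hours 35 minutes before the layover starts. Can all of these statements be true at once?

No

Baggage claim starts at 12:32 PM − 80 min = 11:12 AM.
The layover starts at 11:12 AM + 215 min = 2:47 PM.
The taxi ride ends at 2:47 PM − 215 min = 11:12 AM.
Baggage claim ends at 11:12 AM + 25 min = 11:37 AM.
But baggage claim is also said to end at 11:12 AM — a 25-minute conflict.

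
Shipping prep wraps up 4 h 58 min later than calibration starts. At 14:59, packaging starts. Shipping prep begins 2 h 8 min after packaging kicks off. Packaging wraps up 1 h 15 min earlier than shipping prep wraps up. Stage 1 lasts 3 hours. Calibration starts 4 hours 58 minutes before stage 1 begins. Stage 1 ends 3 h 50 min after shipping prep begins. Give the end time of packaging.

16:42

Shipping prep starts at 14:59 + 128 min = 17:07.
Stage 1 ends at 17:07 + 230 min = 20:57.
Stage 1 starts at 20:57 − 180 min = 17:57.
Calibration starts at 17:57 − 298 min = 12:59.
Shipping prep ends at 12:59 + 298 min = 17:57.
Packaging ends at 17:57 − 75 min = 16:42.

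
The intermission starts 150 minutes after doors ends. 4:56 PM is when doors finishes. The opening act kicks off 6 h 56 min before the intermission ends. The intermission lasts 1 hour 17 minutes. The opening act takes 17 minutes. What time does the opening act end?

2:04 PM

The intermission starts at 4:56 PM + 150 min = 7:26 PM.
The intermission ends at 7:26 PM + 77 min = 8:43 PM.
The opening act starts at 8:43 PM − 416 min = 1:47 PM.
The opening act ends at 1:47 PM + 17 min = 2:04 PM.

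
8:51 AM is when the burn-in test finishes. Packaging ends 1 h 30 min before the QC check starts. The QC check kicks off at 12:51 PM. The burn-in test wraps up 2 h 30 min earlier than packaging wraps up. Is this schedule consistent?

Yes

Packaging ends at 12:51 PM − 90 min = 11:21 AM.
The burn-in test ends at 11:21 AM − 150 min = 8:51 AM.
That matches the stated 8:51 AM, so the schedule is consistent.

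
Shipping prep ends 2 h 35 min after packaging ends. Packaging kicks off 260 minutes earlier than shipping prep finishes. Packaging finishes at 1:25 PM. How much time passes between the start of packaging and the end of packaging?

105 minutes

Shipping prep ends at 1:25 PM + 155 min = 4:00 PM.
Packaging starts at 4:00 PM − 260 min = 11:40 AM.
From 11:40 AM to 1:25 PM is 105 minutes.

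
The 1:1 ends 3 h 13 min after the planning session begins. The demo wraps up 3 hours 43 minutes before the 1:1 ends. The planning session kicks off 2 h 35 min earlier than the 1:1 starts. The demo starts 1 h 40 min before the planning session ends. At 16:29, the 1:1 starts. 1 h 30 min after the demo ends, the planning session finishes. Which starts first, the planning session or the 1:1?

the planning session

The planning session starts at 16:29 − 155 min = 13:54.
The planning session starts at 13:54 and the 1:1 starts at 16:29, so the planning session is first.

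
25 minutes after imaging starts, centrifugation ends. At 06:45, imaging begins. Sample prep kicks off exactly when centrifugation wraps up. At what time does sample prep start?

Centrifugation ends at 06:45 + 25 min = 07:10.
So sample prep starts at 07:10.

07:10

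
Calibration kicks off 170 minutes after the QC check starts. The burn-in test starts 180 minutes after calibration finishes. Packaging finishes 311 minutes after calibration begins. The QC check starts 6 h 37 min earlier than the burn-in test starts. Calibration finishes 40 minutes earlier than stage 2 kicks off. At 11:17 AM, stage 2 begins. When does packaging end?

3:01 PM

Calibration ends at 11:17 AM − 40 min = 10:37 AM.
The burn-in test starts at 10:37 AM + 180 min = 1:37 PM.
The QC check starts at 1:37 PM − 397 min = 7:00 AM.
Calibration starts at 7:00 AM + 170 min = 9:50 AM.
Packaging ends at 9:50 AM + 311 min = 3:01 PM.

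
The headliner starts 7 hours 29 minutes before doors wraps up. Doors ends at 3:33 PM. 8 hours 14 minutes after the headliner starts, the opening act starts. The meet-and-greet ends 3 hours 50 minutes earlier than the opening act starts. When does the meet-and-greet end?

12:28 PM

The headliner starts at 3:33 PM − 449 min = 8:04 AM.
The opening act starts at 8:04 AM + 494 min = 4:18 PM.
The meet-and-greet ends at 4:18 PM − 230 min = 12:28 PM.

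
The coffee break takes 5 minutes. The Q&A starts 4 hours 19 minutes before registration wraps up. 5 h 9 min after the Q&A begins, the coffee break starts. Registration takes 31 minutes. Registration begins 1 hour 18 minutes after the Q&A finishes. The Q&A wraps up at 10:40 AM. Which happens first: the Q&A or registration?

the Q&A

Registration starts at 10:40 AM + 78 min = 11:58 AM.
Registration ends at 11:58 AM + 31 min = 12:29 PM.
The Q&A starts at 12:29 PM − 259 min = 8:10 AM.
The Q&A starts at 8:10 AM and registration starts at 11:58 AM, so the Q&A is first.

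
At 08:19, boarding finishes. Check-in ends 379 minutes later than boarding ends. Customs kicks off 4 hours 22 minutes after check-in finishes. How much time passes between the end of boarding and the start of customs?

10 h 41 min

Check-in ends at 08:19 + 379 min = 14:38.
Customs starts at 14:38 + 262 min = 19:00.
From 08:19 to 19:00 is 10 h 41 min.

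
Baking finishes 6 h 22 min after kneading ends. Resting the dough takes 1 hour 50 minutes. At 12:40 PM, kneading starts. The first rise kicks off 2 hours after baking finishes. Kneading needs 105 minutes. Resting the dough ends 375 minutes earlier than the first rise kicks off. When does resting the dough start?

Kneading ends at 12:40 PM + 105 min = 2:25 PM.
Baking ends at 2:25 PM + 382 min = 8:47 PM.
The first rise starts at 8:47 PM + 120 min = 10:47 PM.
Resting the dough ends at 10:47 PM − 375 min = 4:32 PM.
Resting the dough starts at 4:32 PM − 110 min = 2:42 PM.

2:42 PM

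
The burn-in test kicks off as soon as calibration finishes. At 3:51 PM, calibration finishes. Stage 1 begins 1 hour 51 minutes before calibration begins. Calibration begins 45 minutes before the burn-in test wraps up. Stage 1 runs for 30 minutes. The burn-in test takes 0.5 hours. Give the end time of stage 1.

2:15 PM

The burn-in test starts at 3:51 PM.
The burn-in test ends at 3:51 PM + 30 min = 4:21 PM.
Calibration starts at 4:21 PM − 45 min = 3:36 PM.
Stage 1 starts at 3:36 PM − 111 min = 1:45 PM.
Stage 1 ends at 1:45 PM + 30 min = 2:15 PM.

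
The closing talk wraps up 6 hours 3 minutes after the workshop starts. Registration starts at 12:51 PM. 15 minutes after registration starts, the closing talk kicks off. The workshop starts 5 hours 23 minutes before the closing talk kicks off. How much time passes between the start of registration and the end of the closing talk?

The closing talk starts at 12:51 PM + 15 min = 1:06 PM.
The workshop starts at 1:06 PM − 323 min = 7:43 AM.
The closing talk ends at 7:43 AM + 363 min = 1:46 PM.
From 12:51 PM to 1:46 PM is 55 minutes.

55 minutes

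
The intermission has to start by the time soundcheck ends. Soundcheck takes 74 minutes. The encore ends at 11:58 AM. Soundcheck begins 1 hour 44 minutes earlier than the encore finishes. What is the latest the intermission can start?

11:28 AM

Soundcheck starts at 11:58 AM − 104 min = 10:14 AM.
Soundcheck ends at 10:14 AM + 74 min = 11:28 AM.
The intermission is bounded by soundcheck, so the latest it can start is 11:28 AM.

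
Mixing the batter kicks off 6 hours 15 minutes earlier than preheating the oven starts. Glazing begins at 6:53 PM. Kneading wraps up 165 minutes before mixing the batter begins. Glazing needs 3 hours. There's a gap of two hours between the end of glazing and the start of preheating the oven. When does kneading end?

2:53 PM

Glazing ends at 6:53 PM + 180 min = 9:53 PM.
Preheating the oven starts at 9:53 PM + 120 min = 11:53 PM.
Mixing the batter starts at 11:53 PM − 375 min = 5:38 PM.
Kneading ends at 5:38 PM − 165 min = 2:53 PM.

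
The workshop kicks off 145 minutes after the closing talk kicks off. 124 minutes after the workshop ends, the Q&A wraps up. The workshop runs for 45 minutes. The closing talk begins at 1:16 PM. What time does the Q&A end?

6:30 PM

The workshop starts at 1:16 PM + 145 min = 3:41 PM.
The workshop ends at 3:41 PM + 45 min = 4:26 PM.
The Q&A ends at 4:26 PM + 124 min = 6:30 PM.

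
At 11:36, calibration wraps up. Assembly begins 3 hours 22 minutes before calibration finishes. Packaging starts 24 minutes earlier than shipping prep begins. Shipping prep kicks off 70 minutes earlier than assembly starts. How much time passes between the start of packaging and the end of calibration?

4 hours 56 minutes

Assembly starts at 11:36 − 202 min = 08:14.
Shipping prep starts at 08:14 − 70 min = 07:04.
Packaging starts at 07:04 − 24 min = 06:40.
From 06:40 to 11:36 is 4 hours 56 minutes.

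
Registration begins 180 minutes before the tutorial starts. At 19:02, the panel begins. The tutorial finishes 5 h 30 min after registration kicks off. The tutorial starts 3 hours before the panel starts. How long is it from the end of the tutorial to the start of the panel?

The tutorial starts at 19:02 − 180 min = 16:02.
Registration starts at 16:02 − 180 min = 13:02.
The tutorial ends at 13:02 + 330 min = 18:32.
From 18:32 to 19:02 is 0.5 hours.

0.5 hours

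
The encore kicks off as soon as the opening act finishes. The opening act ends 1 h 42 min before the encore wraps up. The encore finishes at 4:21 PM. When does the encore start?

The opening act ends at 4:21 PM − 102 min = 2:39 PM.
So the encore starts at 2:39 PM.

2:39 PM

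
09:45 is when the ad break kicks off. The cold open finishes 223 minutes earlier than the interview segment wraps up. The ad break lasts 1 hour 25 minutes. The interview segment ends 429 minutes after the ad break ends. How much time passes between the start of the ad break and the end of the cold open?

4 hours 51 minutes

The ad break ends at 09:45 + 85 min = 11:10.
The interview segment ends at 11:10 + 429 min = 18:19.
The cold open ends at 18:19 − 223 min = 14:36.
From 09:45 to 14:36 is 4 hours 51 minutes.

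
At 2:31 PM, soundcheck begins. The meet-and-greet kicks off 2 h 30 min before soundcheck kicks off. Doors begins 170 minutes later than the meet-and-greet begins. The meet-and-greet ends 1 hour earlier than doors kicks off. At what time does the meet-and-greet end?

1:51 PM

The meet-and-greet starts at 2:31 PM − 150 min = 12:01 PM.
Doors starts at 12:01 PM + 170 min = 2:51 PM.
The meet-and-greet ends at 2:51 PM − 60 min = 1:51 PM.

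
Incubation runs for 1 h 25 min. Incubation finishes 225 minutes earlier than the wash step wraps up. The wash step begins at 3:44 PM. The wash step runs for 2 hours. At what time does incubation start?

The wash step ends at 3:44 PM + 120 min = 5:44 PM.
Incubation ends at 5:44 PM − 225 min = 1:59 PM.
Incubation starts at 1:59 PM − 85 min = 12:34 PM.

12:34 PM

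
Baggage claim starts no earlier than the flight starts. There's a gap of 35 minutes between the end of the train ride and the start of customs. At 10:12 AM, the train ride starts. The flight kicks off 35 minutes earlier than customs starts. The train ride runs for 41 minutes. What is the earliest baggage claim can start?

10:53 AM

The train ride ends at 10:12 AM + 41 min = 10:53 AM.
Customs starts at 10:53 AM + 35 min = 11:28 AM.
The flight starts at 11:28 AM − 35 min = 10:53 AM.
Baggage claim is bounded by the flight, so the earliest it can start is 10:53 AM.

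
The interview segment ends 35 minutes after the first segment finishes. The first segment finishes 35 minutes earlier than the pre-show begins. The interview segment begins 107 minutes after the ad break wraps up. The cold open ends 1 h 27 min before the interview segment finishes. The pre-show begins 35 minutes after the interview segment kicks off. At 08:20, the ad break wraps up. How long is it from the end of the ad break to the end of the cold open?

55 minutes

The interview segment starts at 08:20 + 107 min = 10:07.
The pre-show starts at 10:07 + 35 min = 10:42.
The first segment ends at 10:42 − 35 min = 10:07.
The interview segment ends at 10:07 + 35 min = 10:42.
The cold open ends at 10:42 − 87 min = 09:15.
From 08:20 to 09:15 is 55 minutes.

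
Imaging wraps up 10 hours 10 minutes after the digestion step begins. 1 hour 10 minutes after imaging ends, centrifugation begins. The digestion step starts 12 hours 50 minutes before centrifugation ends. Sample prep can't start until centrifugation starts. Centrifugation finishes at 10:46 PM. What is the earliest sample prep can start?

9:16 PM

The digestion step starts at 10:46 PM − 770 min = 9:56 AM.
Imaging ends at 9:56 AM + 610 min = 8:06 PM.
Centrifugation starts at 8:06 PM + 70 min = 9:16 PM.
Sample prep is bounded by centrifugation, so the earliest it can start is 9:16 PM.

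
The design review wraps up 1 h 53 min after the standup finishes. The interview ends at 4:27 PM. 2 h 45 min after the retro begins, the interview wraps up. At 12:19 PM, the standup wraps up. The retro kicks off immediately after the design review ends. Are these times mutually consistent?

No

The design review ends at 12:19 PM + 113 min = 2:12 PM.
So the retro starts at 2:12 PM.
The interview ends at 2:12 PM + 165 min = 4:57 PM.
But the interview is also said to end at 4:27 PM — a 30-minute conflict.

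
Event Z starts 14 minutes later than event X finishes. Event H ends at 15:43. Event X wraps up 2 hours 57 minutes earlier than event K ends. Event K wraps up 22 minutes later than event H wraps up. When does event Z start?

13:22

Event K ends at 15:43 + 22 min = 16:05.
Event X ends at 16:05 − 177 min = 13:08.
Event Z starts at 13:08 + 14 min = 13:22.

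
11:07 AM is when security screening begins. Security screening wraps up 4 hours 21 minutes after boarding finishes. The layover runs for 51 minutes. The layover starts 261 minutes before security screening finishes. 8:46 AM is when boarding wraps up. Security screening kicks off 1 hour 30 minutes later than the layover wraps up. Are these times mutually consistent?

Security screening ends at 8:46 AM + 261 min = 1:07 PM.
The layover starts at 1:07 PM − 261 min = 8:46 AM.
The layover ends at 8:46 AM + 51 min = 9:37 AM.
Security screening starts at 9:37 AM + 90 min = 11:07 AM.
That matches the stated 11:07 AM, so the schedule is consistent.

Yes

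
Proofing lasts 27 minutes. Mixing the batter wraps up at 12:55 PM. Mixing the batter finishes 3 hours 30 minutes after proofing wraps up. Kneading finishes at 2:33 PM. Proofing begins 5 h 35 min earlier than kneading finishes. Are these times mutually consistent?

Yes

Proofing starts at 2:33 PM − 335 min = 8:58 AM.
Proofing ends at 8:58 AM + 27 min = 9:25 AM.
Mixing the batter ends at 9:25 AM + 210 min = 12:55 PM.
That matches the stated 12:55 PM, so the schedule is consistent.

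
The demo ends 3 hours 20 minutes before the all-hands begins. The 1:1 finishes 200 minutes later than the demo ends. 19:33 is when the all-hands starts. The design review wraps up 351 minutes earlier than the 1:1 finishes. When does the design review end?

The demo ends at 19:33 − 200 min = 16:13.
The 1:1 ends at 16:13 + 200 min = 19:33.
The design review ends at 19:33 − 351 min = 13:42.

13:42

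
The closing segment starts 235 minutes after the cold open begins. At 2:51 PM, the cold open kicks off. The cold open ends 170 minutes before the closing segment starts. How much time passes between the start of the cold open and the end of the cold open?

The closing segment starts at 2:51 PM + 235 min = 6:46 PM.
The cold open ends at 6:46 PM − 170 min = 3:56 PM.
From 2:51 PM to 3:56 PM is 1 hour 5 minutes.

1 hour 5 minutes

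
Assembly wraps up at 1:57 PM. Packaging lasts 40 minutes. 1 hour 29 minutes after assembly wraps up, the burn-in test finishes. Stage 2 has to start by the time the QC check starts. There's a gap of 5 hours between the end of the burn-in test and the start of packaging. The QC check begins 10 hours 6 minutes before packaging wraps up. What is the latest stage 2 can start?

The burn-in test ends at 1:57 PM + 89 min = 3:26 PM.
Packaging starts at 3:26 PM + 300 min = 8:26 PM.
Packaging ends at 8:26 PM + 40 min = 9:06 PM.
The QC check starts at 9:06 PM − 606 min = 11:00 AM.
Stage 2 is bounded by the QC check, so the latest it can start is 11:00 AM.

11:00 AM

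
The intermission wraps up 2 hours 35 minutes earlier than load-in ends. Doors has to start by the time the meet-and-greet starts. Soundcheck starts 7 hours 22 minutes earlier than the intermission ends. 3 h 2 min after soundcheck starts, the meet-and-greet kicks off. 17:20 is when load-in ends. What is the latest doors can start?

The intermission ends at 17:20 − 155 min = 14:45.
Soundcheck starts at 14:45 − 442 min = 07:23.
The meet-and-greet starts at 07:23 + 182 min = 10:25.
Doors is bounded by the meet-and-greet, so the latest it can start is 10:25.

10:25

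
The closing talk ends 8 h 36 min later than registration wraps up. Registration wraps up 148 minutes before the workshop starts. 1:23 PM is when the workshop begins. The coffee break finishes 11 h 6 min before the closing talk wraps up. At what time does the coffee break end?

Registration ends at 1:23 PM − 148 min = 10:55 AM.
The closing talk ends at 10:55 AM + 516 min = 7:31 PM.
The coffee break ends at 7:31 PM − 666 min = 8:25 AM.

8:25 AM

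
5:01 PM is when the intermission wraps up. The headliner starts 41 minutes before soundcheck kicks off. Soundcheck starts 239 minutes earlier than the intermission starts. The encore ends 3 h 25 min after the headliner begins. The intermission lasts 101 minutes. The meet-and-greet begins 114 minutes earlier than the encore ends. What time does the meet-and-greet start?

The intermission starts at 5:01 PM − 101 min = 3:20 PM.
Soundcheck starts at 3:20 PM − 239 min = 11:21 AM.
The headliner starts at 11:21 AM − 41 min = 10:40 AM.
The encore ends at 10:40 AM + 205 min = 2:05 PM.
The meet-and-greet starts at 2:05 PM − 114 min = 12:11 PM.

12:11 PM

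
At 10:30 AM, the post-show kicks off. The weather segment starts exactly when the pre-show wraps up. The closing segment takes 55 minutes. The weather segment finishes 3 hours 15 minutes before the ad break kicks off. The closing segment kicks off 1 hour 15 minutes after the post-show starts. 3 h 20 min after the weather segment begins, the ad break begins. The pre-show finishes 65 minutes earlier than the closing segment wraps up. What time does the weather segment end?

11:40 AM

The closing segment starts at 10:30 AM + 75 min = 11:45 AM.
The closing segment ends at 11:45 AM + 55 min = 12:40 PM.
The pre-show ends at 12:40 PM − 65 min = 11:35 AM.
So the weather segment starts at 11:35 AM.
The ad break starts at 11:35 AM + 200 min = 2:55 PM.
The weather segment ends at 2:55 PM − 195 min = 11:40 AM.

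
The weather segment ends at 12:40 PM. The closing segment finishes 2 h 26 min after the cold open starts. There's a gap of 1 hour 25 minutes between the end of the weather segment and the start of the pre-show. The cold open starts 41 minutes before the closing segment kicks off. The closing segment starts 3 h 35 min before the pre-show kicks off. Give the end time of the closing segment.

12:15 PM

The pre-show starts at 12:40 PM + 85 min = 2:05 PM.
The closing segment starts at 2:05 PM − 215 min = 10:30 AM.
The cold open starts at 10:30 AM − 41 min = 9:49 AM.
The closing segment ends at 9:49 AM + 146 min = 12:15 PM.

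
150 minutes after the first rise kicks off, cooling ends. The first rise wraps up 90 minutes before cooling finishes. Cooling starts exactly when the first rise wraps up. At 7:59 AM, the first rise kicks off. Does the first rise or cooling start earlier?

Cooling ends at 7:59 AM + 150 min = 10:29 AM.
The first rise ends at 10:29 AM − 90 min = 8:59 AM.
So cooling starts at 8:59 AM.
The first rise starts at 7:59 AM and cooling starts at 8:59 AM, so the first rise is first.

the first rise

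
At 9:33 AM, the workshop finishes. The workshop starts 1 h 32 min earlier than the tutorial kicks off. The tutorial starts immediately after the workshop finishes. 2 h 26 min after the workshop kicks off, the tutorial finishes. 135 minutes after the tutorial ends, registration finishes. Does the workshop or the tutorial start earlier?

The tutorial starts at 9:33 AM.
The workshop starts at 9:33 AM − 92 min = 8:01 AM.
The workshop starts at 8:01 AM and the tutorial starts at 9:33 AM, so the workshop is first.

the workshop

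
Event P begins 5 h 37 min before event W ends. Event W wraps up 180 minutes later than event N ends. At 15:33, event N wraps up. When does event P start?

12:56

Event W ends at 15:33 + 180 min = 18:33.
Event P starts at 18:33 − 337 min = 12:56.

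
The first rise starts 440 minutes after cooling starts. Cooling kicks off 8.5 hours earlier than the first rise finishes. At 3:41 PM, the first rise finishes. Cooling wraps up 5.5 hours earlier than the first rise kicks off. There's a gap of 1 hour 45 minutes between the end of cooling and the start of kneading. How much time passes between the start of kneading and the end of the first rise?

295 minutes

Cooling starts at 3:41 PM − 510 min = 7:11 AM.
The first rise starts at 7:11 AM + 440 min = 2:31 PM.
Cooling ends at 2:31 PM − 330 min = 9:01 AM.
Kneading starts at 9:01 AM + 105 min = 10:46 AM.
From 10:46 AM to 3:41 PM is 295 minutes.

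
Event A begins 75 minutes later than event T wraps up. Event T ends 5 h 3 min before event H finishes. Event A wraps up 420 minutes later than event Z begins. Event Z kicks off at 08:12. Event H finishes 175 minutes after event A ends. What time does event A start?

Event A ends at 08:12 + 420 min = 15:12.
Event H ends at 15:12 + 175 min = 18:07.
Event T ends at 18:07 − 303 min = 13:04.
Event A starts at 13:04 + 75 min = 14:19.

14:19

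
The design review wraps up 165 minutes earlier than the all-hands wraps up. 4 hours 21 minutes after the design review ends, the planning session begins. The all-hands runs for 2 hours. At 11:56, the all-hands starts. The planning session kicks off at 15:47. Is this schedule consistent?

No

The all-hands ends at 11:56 + 120 min = 13:56.
The design review ends at 13:56 − 165 min = 11:11.
The planning session starts at 11:11 + 261 min = 15:32.
But the planning session is also said to start at 15:47 — a 15-minute conflict.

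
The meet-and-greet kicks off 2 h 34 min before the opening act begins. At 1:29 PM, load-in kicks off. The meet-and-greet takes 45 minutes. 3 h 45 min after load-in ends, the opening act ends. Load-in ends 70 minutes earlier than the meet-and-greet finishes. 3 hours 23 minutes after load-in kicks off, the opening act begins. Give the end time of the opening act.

5:38 PM

The opening act starts at 1:29 PM + 203 min = 4:52 PM.
The meet-and-greet starts at 4:52 PM − 154 min = 2:18 PM.
The meet-and-greet ends at 2:18 PM + 45 min = 3:03 PM.
Load-in ends at 3:03 PM − 70 min = 1:53 PM.
The opening act ends at 1:53 PM + 225 min = 5:38 PM.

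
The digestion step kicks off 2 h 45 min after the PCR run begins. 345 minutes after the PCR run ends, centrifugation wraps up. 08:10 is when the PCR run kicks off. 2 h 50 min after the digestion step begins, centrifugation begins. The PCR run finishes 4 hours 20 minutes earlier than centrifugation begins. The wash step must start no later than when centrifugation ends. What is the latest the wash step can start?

The digestion step starts at 08:10 + 165 min = 10:55.
Centrifugation starts at 10:55 + 170 min = 13:45.
The PCR run ends at 13:45 − 260 min = 09:25.
Centrifugation ends at 09:25 + 345 min = 15:10.
The wash step is bounded by centrifugation, so the latest it can start is 15:10.

15:10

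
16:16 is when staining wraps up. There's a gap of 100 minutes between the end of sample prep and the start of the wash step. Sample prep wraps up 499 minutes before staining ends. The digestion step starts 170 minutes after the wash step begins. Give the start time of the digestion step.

12:27

Sample prep ends at 16:16 − 499 min = 07:57.
The wash step starts at 07:57 + 100 min = 09:37.
The digestion step starts at 09:37 + 170 min = 12:27.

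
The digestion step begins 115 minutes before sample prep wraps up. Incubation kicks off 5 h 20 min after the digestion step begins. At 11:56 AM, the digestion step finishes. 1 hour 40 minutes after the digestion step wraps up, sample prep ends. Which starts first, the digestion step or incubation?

the digestion step

Sample prep ends at 11:56 AM + 100 min = 1:36 PM.
The digestion step starts at 1:36 PM − 115 min = 11:41 AM.
Incubation starts at 11:41 AM + 320 min = 5:01 PM.
The digestion step starts at 11:41 AM and incubation starts at 5:01 PM, so the digestion step is first.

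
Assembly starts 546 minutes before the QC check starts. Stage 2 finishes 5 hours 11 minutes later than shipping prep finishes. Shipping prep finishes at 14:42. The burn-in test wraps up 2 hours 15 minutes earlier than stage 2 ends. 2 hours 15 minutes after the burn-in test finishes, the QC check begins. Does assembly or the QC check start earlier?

assembly

Stage 2 ends at 14:42 + 311 min = 19:53.
The burn-in test ends at 19:53 − 135 min = 17:38.
The QC check starts at 17:38 + 135 min = 19:53.
Assembly starts at 19:53 − 546 min = 10:47.
Assembly starts at 10:47 and the QC check starts at 19:53, so assembly is first.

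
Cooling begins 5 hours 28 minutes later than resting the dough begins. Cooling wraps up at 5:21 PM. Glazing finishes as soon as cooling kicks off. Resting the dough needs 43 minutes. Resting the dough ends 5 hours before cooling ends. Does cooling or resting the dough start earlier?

Resting the dough ends at 5:21 PM − 300 min = 12:21 PM.
Resting the dough starts at 12:21 PM − 43 min = 11:38 AM.
Cooling starts at 11:38 AM + 328 min = 5:06 PM.
Cooling starts at 5:06 PM and resting the dough starts at 11:38 AM, so resting the dough is first.

resting the dough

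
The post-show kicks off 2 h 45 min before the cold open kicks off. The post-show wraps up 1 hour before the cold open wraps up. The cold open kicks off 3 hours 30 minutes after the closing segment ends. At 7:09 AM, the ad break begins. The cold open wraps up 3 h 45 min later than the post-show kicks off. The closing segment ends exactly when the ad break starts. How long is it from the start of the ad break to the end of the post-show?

210 minutes

The closing segment ends at 7:09 AM.
The cold open starts at 7:09 AM + 210 min = 10:39 AM.
The post-show starts at 10:39 AM − 165 min = 7:54 AM.
The cold open ends at 7:54 AM + 225 min = 11:39 AM.
The post-show ends at 11:39 AM − 60 min = 10:39 AM.
From 7:09 AM to 10:39 AM is 210 minutes.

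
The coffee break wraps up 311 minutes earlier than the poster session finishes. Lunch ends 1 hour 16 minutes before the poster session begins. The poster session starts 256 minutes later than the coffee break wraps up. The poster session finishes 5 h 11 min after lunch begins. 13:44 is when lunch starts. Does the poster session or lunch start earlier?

The poster session ends at 13:44 + 311 min = 18:55.
The coffee break ends at 18:55 − 311 min = 13:44.
The poster session starts at 13:44 + 256 min = 18:00.
The poster session starts at 18:00 and lunch starts at 13:44, so lunch is first.

lunch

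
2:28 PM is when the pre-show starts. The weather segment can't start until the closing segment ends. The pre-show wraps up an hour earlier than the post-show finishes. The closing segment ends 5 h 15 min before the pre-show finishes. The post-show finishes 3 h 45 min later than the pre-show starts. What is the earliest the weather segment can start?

11:58 AM

The post-show ends at 2:28 PM + 225 min = 6:13 PM.
The pre-show ends at 6:13 PM − 60 min = 5:13 PM.
The closing segment ends at 5:13 PM − 315 min = 11:58 AM.
The weather segment is bounded by the closing segment, so the earliest it can start is 11:58 AM.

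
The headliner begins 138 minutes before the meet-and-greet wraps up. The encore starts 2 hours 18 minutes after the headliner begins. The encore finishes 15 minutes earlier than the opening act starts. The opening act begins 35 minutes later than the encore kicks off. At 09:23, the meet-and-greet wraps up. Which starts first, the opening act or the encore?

The headliner starts at 09:23 − 138 min = 07:05.
The encore starts at 07:05 + 138 min = 09:23.
The opening act starts at 09:23 + 35 min = 09:58.
The opening act starts at 09:58 and the encore starts at 09:23, so the encore is first.

the encore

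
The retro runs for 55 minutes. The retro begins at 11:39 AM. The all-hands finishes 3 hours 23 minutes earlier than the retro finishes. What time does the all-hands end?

9:11 AM

The retro ends at 11:39 AM + 55 min = 12:34 PM.
The all-hands ends at 12:34 PM − 203 min = 9:11 AM.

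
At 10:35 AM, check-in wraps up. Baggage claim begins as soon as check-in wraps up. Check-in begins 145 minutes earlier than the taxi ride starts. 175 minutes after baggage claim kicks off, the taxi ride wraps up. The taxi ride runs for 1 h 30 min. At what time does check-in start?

9:35 AM

Baggage claim starts at 10:35 AM.
The taxi ride ends at 10:35 AM + 175 min = 1:30 PM.
The taxi ride starts at 1:30 PM − 90 min = 12:00 PM.
Check-in starts at 12:00 PM − 145 min = 9:35 AM.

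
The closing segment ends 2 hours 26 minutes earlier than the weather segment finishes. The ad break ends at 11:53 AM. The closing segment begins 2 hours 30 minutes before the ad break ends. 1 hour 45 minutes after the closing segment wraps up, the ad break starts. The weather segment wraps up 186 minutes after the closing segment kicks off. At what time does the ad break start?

The closing segment starts at 11:53 AM − 150 min = 9:23 AM.
The weather segment ends at 9:23 AM + 186 min = 12:29 PM.
The closing segment ends at 12:29 PM − 146 min = 10:03 AM.
The ad break starts at 10:03 AM + 105 min = 11:48 AM.

11:48 AM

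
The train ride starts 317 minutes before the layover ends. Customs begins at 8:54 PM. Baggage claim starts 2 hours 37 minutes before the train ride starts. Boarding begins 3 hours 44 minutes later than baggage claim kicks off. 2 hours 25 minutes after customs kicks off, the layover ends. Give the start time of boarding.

The layover ends at 8:54 PM + 145 min = 11:19 PM.
The train ride starts at 11:19 PM − 317 min = 6:02 PM.
Baggage claim starts at 6:02 PM − 157 min = 3:25 PM.
Boarding starts at 3:25 PM + 224 min = 7:09 PM.

7:09 PM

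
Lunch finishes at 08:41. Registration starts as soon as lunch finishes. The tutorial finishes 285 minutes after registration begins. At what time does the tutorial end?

Registration starts at 08:41.
The tutorial ends at 08:41 + 285 min = 13:26.

13:26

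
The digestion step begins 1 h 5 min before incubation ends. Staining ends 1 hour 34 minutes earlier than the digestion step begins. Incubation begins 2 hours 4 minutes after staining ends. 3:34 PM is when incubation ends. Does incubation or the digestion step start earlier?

the digestion step

The digestion step starts at 3:34 PM − 65 min = 2:29 PM.
Staining ends at 2:29 PM − 94 min = 12:55 PM.
Incubation starts at 12:55 PM + 124 min = 2:59 PM.
Incubation starts at 2:59 PM and the digestion step starts at 2:29 PM, so the digestion step is first.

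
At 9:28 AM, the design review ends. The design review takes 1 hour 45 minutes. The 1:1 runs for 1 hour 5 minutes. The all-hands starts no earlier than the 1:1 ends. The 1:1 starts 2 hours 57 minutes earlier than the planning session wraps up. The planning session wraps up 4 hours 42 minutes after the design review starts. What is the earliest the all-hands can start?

The design review starts at 9:28 AM − 105 min = 7:43 AM.
The planning session ends at 7:43 AM + 282 min = 12:25 PM.
The 1:1 starts at 12:25 PM − 177 min = 9:28 AM.
The 1:1 ends at 9:28 AM + 65 min = 10:33 AM.
The all-hands is bounded by the 1:1, so the earliest it can start is 10:33 AM.

10:33 AM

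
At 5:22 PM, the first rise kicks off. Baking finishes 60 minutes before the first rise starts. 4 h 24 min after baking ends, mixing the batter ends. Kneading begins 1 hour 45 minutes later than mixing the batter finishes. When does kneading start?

Baking ends at 5:22 PM − 60 min = 4:22 PM.
Mixing the batter ends at 4:22 PM + 264 min = 8:46 PM.
Kneading starts at 8:46 PM + 105 min = 10:31 PM.

10:31 PM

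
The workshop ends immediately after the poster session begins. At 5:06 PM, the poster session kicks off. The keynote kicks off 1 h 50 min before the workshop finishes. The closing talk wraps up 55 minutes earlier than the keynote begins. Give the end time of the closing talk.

The workshop ends at 5:06 PM.
The keynote starts at 5:06 PM − 110 min = 3:16 PM.
The closing talk ends at 3:16 PM − 55 min = 2:21 PM.

2:21 PM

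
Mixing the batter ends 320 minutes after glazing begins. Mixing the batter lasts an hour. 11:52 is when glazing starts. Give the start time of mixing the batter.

16:12

Mixing the batter ends at 11:52 + 320 min = 17:12.
Mixing the batter starts at 17:12 − 60 min = 16:12.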